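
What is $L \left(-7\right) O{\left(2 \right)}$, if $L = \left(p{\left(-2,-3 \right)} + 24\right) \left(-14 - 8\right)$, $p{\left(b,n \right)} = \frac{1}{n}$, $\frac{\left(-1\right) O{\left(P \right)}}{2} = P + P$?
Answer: $- \frac{87472}{3} \approx -29157.0$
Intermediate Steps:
$O{\left(P \right)} = - 4 P$ ($O{\left(P \right)} = - 2 \left(P + P\right) = - 2 \cdot 2 P = - 4 P$)
$L = - \frac{1562}{3}$ ($L = \left(\frac{1}{-3} + 24\right) \left(-14 - 8\right) = \left(- \frac{1}{3} + 24\right) \left(-22\right) = \frac{71}{3} \left(-22\right) = - \frac{1562}{3} \approx -520.67$)
$L \left(-7\right) O{\left(2 \right)} = \left(- \frac{1562}{3}\right) \left(-7\right) \left(\left(-4\right) 2\right) = \frac{10934}{3} \left(-8\right) = - \frac{87472}{3}$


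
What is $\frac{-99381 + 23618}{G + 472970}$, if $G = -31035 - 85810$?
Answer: $- \frac{75763}{356125} \approx -0.21274$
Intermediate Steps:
$G = -116845$
$\frac{-99381 + 23618}{G + 472970} = \frac{-99381 + 23618}{-116845 + 472970} = - \frac{75763}{356125}$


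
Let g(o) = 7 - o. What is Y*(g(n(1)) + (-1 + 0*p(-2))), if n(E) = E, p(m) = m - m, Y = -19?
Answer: -95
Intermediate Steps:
p(m) = 0
Y*(g(n(1)) + (-1 + 0*p(-2))) = -19*((7 - 1*1) + (-1 + 0*0)) = -19*((7 - 1) + (-1 + 0)) = -19*(6 - 1) = -19*5 = -95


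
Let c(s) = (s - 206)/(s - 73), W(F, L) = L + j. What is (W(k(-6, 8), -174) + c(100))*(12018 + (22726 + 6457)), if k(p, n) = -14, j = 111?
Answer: -74450207/27 ≈ -2.7574e+6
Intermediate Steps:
W(F, L) = 111 + L (W(F, L) = L + 111 = 111 + L)
c(s) = (-206 + s)/(-73 + s)
(W(k(-6, 8), -174) + c(100))*(12018 + (22726 + 6457)) = ((111 - 174) + (-206 + 100)/(-73 + 100))*(12018 + (22726 + 6457)) = (-63 - 106/27)*(12018 + 29183) = (-63 + (1/27)*(-106))*41201 = (-63 - 106/27)*41201 = -1807/27*41201 = -74450207/27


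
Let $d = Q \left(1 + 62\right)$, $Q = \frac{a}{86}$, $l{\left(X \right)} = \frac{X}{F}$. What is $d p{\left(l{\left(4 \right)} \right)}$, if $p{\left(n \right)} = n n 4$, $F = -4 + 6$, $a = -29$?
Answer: $- \frac{14616}{43} \approx -339.91$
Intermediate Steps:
$F = 2$
$l{\left(X \right)} = \frac{X}{2}$
$Q = - \frac{29}{86} \approx -0.33721$
$p{\left(n \right)} = 4 n^{2}$ ($p{\left(n \right)} = n^{2} \cdot 4 = 4 n^{2}$)
$d = - \frac{1827}{86}$ ($d = - \frac{29 \left(1 + 62\right)}{86} = \left(- \frac{29}{86}\right) 63 = - \frac{1827}{86} \approx -21.244$)
$d p{\left(l{\left(4 \right)} \right)} = - \frac{1827 \cdot 4 \left(\frac{1}{2} \cdot 4\right)^{2}}{86} = - \frac{1827 \cdot 4 \cdot 2^{2}}{86} = - \frac{1827 \cdot 4 \cdot 4}{86} = \left(- \frac{1827}{86}\right) 16 = - \frac{14616}{43}$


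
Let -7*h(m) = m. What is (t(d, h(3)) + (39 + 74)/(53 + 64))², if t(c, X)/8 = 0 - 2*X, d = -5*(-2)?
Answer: 41049649/670761 ≈ 61.199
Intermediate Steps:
h(m) = -m/7
d = 10
t(c, X) = -16*X (t(c, X) = 8*(0 - 2*X) = 8*(-2*X) = -16*X)
(t(d, h(3)) + (39 + 74)/(53 + 64))² = (-(-16)*3/7 + (39 + 74)/(53 + 64))² = (-16*(-3/7) + 113/117)² = (48/7 + 113*(1/117))² = (48/7 + 113/117)² = (6407/819)² = 41049649/670761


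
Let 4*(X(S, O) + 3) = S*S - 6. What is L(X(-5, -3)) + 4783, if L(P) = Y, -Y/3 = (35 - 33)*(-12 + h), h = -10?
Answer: 4915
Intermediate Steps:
Y = 132 (Y = -3*(35 - 33)*(-12 - 10) = -6*(-22) = -3*(-44) = 132)
X(S, O) = -9/2 + S²/4 (X(S, O) = -3 + (S*S - 6)/4 = -3 + (S² - 6)/4 = -3 + (-6 + S²)/4 = -3 + (-3/2 + S²/4) = -9/2 + S²/4)
L(P) = 132
L(X(-5, -3)) + 4783 = 132 + 4783 = 4915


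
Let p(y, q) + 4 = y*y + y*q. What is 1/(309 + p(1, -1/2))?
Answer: 2/611 ≈ 0.0032733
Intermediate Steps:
p(y, q) = -4 + y**2 + q*y (p(y, q) = -4 + (y*y + y*q) = -4 + (y**2 + q*y) = -4 + y**2 + q*y)
1/(309 + p(1, -1/2)) = 1/(309 + (-4 + 1**2 - 1/2*1)) = 1/(309 + (-4 + 1 - 1*1/2*1)) = 1/(309 + (-4 + 1 - 1/2*1)) = 1/(309 + (-4 + 1 - 1/2)) = 1/(309 - 7/2) = 1/(611/2) = 2/611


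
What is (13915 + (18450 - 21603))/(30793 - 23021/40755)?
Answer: 219302655/627472847 ≈ 0.34950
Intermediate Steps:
(13915 + (18450 - 21603))/(30793 - 23021/40755) = (13915 - 3153)/(30793 - 23021*1/40755) = 10762/(30793 - 23021/40755) = 10762/(1254945694/40755) = 10762*(40755/1254945694) = 219302655/627472847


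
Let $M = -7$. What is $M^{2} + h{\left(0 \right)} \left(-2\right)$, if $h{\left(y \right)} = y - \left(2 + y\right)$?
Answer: $53$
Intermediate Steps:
$h{\left(y \right)} = -2$
$M^{2} + h{\left(0 \right)} \left(-2\right) = \left(-7\right)^{2} - -4 = 49 + 4 = 53$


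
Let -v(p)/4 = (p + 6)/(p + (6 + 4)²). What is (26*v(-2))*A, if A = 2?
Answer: -416/49 ≈ -8.4898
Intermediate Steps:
v(p) = -4*(6 + p)/(100 + p) (v(p) = -4*(p + 6)/(p + (6 + 4)²) = -4*(6 + p)/(p + 10²) = -4*(6 + p)/(p + 100) = -4*(6 + p)/(100 + p))
(26*v(-2))*A = (26*(4*(-6 - 1*(-2))/(100 - 2)))*2 = (26*(4*(-6 + 2)/98))*2 = (26*(4*(1/98)*(-4)))*2 = (26*(-8/49))*2 = -208/49*2 = -416/49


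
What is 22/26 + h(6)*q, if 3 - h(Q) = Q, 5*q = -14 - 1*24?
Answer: 1537/65 ≈ 23.646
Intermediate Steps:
q = -38/5 (q = (-14 - 1*24)/5 = (-14 - 24)/5 = (⅕)*(-38) = -38/5 ≈ -7.6000)
h(Q) = 3 - Q
22/26 + h(6)*q = 22/26 + (3 - 1*6)*(-38/5) = 22*(1/26) + (3 - 6)*(-38/5) = 11/13 - 3*(-38/5) = 11/13 + 114/5 = 1537/65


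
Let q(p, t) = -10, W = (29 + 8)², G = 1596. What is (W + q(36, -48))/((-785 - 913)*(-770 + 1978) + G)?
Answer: -151/227732 ≈ -0.00066306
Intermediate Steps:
W = 1369 (W = 37² = 1369)
(W + q(36, -48))/((-785 - 913)*(-770 + 1978) + G) = (1369 - 10)/((-785 - 913)*(-770 + 1978) + 1596) = 1359/(-1698*1208 + 1596) = 1359/(-2051184 + 1596) = 1359/(-2049588) = 1359*(-1/2049588) = -151/227732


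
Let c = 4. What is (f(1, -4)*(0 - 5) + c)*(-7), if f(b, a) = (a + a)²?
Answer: 2212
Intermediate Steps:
f(b, a) = 4*a² (f(b, a) = (2*a)² = 4*a²)
(f(1, -4)*(0 - 5) + c)*(-7) = ((4*(-4)²)*(0 - 5) + 4)*(-7) = ((4*16)*(-5) + 4)*(-7) = (64*(-5) + 4)*(-7) = (-320 + 4)*(-7) = -316*(-7) = 2212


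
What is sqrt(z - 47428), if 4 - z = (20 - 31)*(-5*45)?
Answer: I*sqrt(49899) ≈ 223.38*I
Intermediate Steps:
z = -2471 (z = 4 - (20 - 31)*(-5*45) = 4 - (-11)*(-225) = 4 - 1*2475 = 4 - 2475 = -2471)
sqrt(z - 47428) = sqrt(-2471 - 47428) = sqrt(-49899) = I*sqrt(49899)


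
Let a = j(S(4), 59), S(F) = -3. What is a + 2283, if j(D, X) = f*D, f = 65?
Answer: 2088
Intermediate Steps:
j(D, X) = 65*D
a = -195 (a = 65*(-3) = -195)
a + 2283 = -195 + 2283 = 2088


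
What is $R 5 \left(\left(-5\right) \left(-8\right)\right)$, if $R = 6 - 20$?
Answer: $-2800$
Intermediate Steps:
$R = -14$ ($R = 6 - 20 = -14$)
$R 5 \left(\left(-5\right) \left(-8\right)\right) = \left(-14\right) 5 \left(\left(-5\right) \left(-8\right)\right) = \left(-70\right) 40 = -2800$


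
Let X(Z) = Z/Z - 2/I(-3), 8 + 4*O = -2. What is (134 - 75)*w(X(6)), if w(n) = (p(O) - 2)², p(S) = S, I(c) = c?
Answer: 4779/4 ≈ 1194.8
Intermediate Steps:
O = -5/2 (O = -2 + (¼)*(-2) = -2 - ½ = -5/2 ≈ -2.5000)
X(Z) = 5/3 (X(Z) = Z/Z - 2/(-3) = 1 - 2*(-⅓) = 1 + ⅔ = 5/3)
w(n) = 81/4 (w(n) = (-5/2 - 2)² = (-9/2)² = 81/4)
(134 - 75)*w(X(6)) = (134 - 75)*(81/4) = 59*(81/4) = 4779/4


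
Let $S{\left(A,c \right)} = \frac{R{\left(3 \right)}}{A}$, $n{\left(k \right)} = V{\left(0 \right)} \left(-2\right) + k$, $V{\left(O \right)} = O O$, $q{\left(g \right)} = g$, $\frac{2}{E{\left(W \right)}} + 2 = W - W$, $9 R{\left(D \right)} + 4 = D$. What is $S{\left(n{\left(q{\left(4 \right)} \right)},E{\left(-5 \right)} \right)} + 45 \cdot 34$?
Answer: $\frac{55079}{36} \approx 1530.0$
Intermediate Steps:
$R{\left(D \right)} = - \frac{4}{9} + \frac{D}{9}$
$E{\left(W \right)} = -1$ ($E{\left(W \right)} = \frac{2}{-2 + \left(W - W\right)} = \frac{2}{-2 + 0} = \frac{2}{-2} = 2 \left(- \frac{1}{2}\right) = -1$)
$V{\left(O \right)} = O^{2}$
$n{\left(k \right)} = k$ ($n{\left(k \right)} = 0^{2} \left(-2\right) + k = 0 \left(-2\right) + k = 0 + k = k$)
$S{\left(A,c \right)} = - \frac{1}{9 A}$ ($S{\left(A,c \right)} = \frac{- \frac{4}{9} + \frac{1}{9} \cdot 3}{A} = \frac{- \frac{4}{9} + \frac{1}{3}}{A} = - \frac{1}{9 A}$)
$S{\left(n{\left(q{\left(4 \right)} \right)},E{\left(-5 \right)} \right)} + 45 \cdot 34 = - \frac{1}{9 \cdot 4} + 45 \cdot 34 = \left(- \frac{1}{9}\right) \frac{1}{4} + 1530 = - \frac{1}{36} + 1530 = \frac{55079}{36}$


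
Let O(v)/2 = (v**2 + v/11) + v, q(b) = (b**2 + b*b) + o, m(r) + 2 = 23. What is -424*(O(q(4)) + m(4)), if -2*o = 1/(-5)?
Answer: -250906452/275 ≈ -9.1239e+5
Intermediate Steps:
m(r) = 21 (m(r) = -2 + 23 = 21)
o = 1/10 (o = -1/2/(-5) = -1/2*(-1/5) = 1/10 ≈ 0.10000)
q(b) = 1/10 + 2*b**2 (q(b) = (b**2 + b*b) + 1/10 = (b**2 + b**2) + 1/10 = 2*b**2 + 1/10 = 1/10 + 2*b**2)
O(v) = 2*v**2 + 24*v/11 (O(v) = 2*((v**2 + v/11) + v) = 2*(v**2 + 12*v/11) = 2*v**2 + 24*v/11)
-424*(O(q(4)) + m(4)) = -424*(2*(1/10 + 2*4**2)*(12 + 11*(1/10 + 2*4**2))/11 + 21) = -424*(2*(1/10 + 2*16)*(12 + 11*(1/10 + 2*16))/11 + 21) = -424*(2*(1/10 + 32)*(12 + 11*(1/10 + 32))/11 + 21) = -424*((2/11)*(321/10)*(12 + 11*(321/10)) + 21) = -424*((2/11)*(321/10)*(12 + 3531/10) + 21) = -424*((2/11)*(321/10)*(3651/10) + 21) = -424*(1171971/550 + 21) = -424*1183521/550 = -250906452/275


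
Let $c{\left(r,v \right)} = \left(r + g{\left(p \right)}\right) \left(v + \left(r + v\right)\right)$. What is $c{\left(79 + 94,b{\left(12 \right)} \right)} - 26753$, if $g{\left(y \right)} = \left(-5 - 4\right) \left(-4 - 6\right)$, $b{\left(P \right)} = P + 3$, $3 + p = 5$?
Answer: $26636$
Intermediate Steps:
$p = 2$ ($p = -3 + 5 = 2$)
$b{\left(P \right)} = 3 + P$
$g{\left(y \right)} = 90$ ($g{\left(y \right)} = \left(-9\right) \left(-10\right) = 90$)
$c{\left(r,v \right)} = \left(90 + r\right) \left(r + 2 v\right)$ ($c{\left(r,v \right)} = \left(r + 90\right) \left(v + \left(r + v\right)\right) = \left(90 + r\right) \left(r + 2 v\right)$)
$c{\left(79 + 94,b{\left(12 \right)} \right)} - 26753 = \left(\left(79 + 94\right)^{2} + 90 \left(79 + 94\right) + 180 \left(3 + 12\right) + 2 \left(79 + 94\right) \left(3 + 12\right)\right) - 26753 = \left(173^{2} + 90 \cdot 173 + 180 \cdot 15 + 2 \cdot 173 \cdot 15\right) - 26753 = \left(29929 + 15570 + 2700 + 5190\right) - 26753 = 53389 - 26753 = 26636$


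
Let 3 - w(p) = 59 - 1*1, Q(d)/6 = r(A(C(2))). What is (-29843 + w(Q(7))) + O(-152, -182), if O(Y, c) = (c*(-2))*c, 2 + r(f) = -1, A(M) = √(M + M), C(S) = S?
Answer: -96146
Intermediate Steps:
A(M) = √2*√M (A(M) = √(2*M) = √2*√M)
r(f) = -3 (r(f) = -2 - 1 = -3)
Q(d) = -18 (Q(d) = 6*(-3) = -18)
w(p) = -55 (w(p) = 3 - (59 - 1*1) = 3 - (59 - 1) = 3 - 1*58 = 3 - 58 = -55)
O(Y, c) = -2*c² (O(Y, c) = (-2*c)*c = -2*c²)
(-29843 + w(Q(7))) + O(-152, -182) = (-29843 - 55) - 2*(-182)² = -29898 - 2*33124 = -29898 - 66248 = -96146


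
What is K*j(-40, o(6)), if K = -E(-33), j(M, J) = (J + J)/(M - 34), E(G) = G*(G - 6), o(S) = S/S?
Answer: 1287/37 ≈ 34.784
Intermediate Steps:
o(S) = 1
E(G) = G*(-6 + G)
j(M, J) = 2*J/(-34 + M) (j(M, J) = (2*J)/(-34 + M) = 2*J/(-34 + M))
K = -1287 (K = -(-33)*(-6 - 33) = -(-33)*(-39) = -1*1287 = -1287)
K*j(-40, o(6)) = -2574/(-34 - 40) = -2574/(-74) = -2574*(-1)/74 = -1287*(-1/37) = 1287/37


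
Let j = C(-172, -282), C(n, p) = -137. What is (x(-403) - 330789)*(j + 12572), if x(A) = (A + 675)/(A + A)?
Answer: -1657686260805/403 ≈ -4.1134e+9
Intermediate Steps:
x(A) = (675 + A)/(2*A) (x(A) = (675 + A)/((2*A)) = (675 + A)*(1/(2*A)) = (675 + A)/(2*A))
j = -137
(x(-403) - 330789)*(j + 12572) = ((½)*(675 - 403)/(-403) - 330789)*(-137 + 12572) = ((½)*(-1/403)*272 - 330789)*12435 = (-136/403 - 330789)*12435 = -133308103/403*12435 = -1657686260805/403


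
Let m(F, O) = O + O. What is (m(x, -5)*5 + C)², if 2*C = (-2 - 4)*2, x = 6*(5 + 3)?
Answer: 3136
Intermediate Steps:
x = 48 (x = 6*8 = 48)
m(F, O) = 2*O
C = -6 (C = ((-2 - 4)*2)/2 = (-6*2)/2 = (½)*(-12) = -6)
(m(x, -5)*5 + C)² = ((2*(-5))*5 - 6)² = (-10*5 - 6)² = (-50 - 6)² = (-56)² = 3136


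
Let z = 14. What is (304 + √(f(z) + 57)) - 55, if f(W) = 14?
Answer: 249 + √71 ≈ 257.43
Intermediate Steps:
(304 + √(f(z) + 57)) - 55 = (304 + √(14 + 57)) - 55 = (304 + √71) - 55 = 249 + √71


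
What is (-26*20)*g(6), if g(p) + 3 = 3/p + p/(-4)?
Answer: 2080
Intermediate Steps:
g(p) = -3 + 3/p - p/4 (g(p) = -3 + (3/p + p/(-4)) = -3 + (3/p + p*(-¼)) = -3 + (3/p - p/4) = -3 + 3/p - p/4)
(-26*20)*g(6) = (-26*20)*(-3 + 3/6 - ¼*6) = -520*(-3 + 3*(⅙) - 3/2) = -520*(-3 + ½ - 3/2) = -520*(-4) = 2080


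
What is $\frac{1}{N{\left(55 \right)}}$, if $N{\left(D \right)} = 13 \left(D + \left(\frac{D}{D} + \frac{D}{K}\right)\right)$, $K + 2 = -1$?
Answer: $\frac{3}{1469} \approx 0.0020422$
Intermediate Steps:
$K = -3$ ($K = -2 - 1 = -3$)
$N{\left(D \right)} = 13 + \frac{26 D}{3}$ ($N{\left(D \right)} = 13 \left(D + \left(\frac{D}{D} + \frac{D}{-3}\right)\right) = 13 \left(D + \left(1 + D \left(- \frac{1}{3}\right)\right)\right) = 13 \left(D - \left(-1 + \frac{D}{3}\right)\right) = 13 \left(1 + \frac{2 D}{3}\right) = 13 + \frac{26 D}{3}$)
$\frac{1}{N{\left(55 \right)}} = \frac{1}{13 + \frac{26}{3} \cdot 55} = \frac{1}{13 + \frac{1430}{3}} = \frac{1}{\frac{1469}{3}} = \frac{3}{1469}$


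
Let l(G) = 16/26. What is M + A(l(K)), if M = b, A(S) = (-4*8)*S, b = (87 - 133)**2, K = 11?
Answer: 27252/13 ≈ 2096.3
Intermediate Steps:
l(G) = 8/13 (l(G) = 16*(1/26) = 8/13)
b = 2116 (b = (-46)**2 = 2116)
A(S) = -32*S
M = 2116
M + A(l(K)) = 2116 - 32*8/13 = 2116 - 256/13 = 27252/13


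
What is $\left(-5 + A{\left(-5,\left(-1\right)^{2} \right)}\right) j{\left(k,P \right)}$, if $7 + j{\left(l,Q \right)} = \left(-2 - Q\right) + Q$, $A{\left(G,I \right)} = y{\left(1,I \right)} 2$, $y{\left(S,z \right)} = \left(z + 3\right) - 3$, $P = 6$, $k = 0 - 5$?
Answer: $27$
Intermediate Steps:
$k = -5$
$y{\left(S,z \right)} = z$ ($y{\left(S,z \right)} = \left(3 + z\right) - 3 = z$)
$A{\left(G,I \right)} = 2 I$ ($A{\left(G,I \right)} = I 2 = 2 I$)
$j{\left(l,Q \right)} = -9$ ($j{\left(l,Q \right)} = -7 + \left(\left(-2 - Q\right) + Q\right) = -7 - 2 = -9$)
$\left(-5 + A{\left(-5,\left(-1\right)^{2} \right)}\right) j{\left(k,P \right)} = \left(-5 + 2 \left(-1\right)^{2}\right) \left(-9\right) = \left(-5 + 2 \cdot 1\right) \left(-9\right) = \left(-5 + 2\right) \left(-9\right) = \left(-3\right) \left(-9\right) = 27$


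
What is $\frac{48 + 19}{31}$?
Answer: $\frac{67}{31} \approx 2.1613$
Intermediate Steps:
$\frac{48 + 19}{31} = \frac{1}{31} \cdot 67 = \frac{67}{31}$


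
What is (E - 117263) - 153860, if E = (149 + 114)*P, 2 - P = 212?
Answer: -326353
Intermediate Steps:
P = -210 (P = 2 - 1*212 = 2 - 212 = -210)
E = -55230 (E = (149 + 114)*(-210) = 263*(-210) = -55230)
(E - 117263) - 153860 = (-55230 - 117263) - 153860 = -172493 - 153860 = -326353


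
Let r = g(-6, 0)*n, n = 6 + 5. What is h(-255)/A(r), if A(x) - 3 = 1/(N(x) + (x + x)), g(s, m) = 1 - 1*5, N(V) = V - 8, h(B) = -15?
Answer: -2100/419 ≈ -5.0119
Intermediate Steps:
n = 11
N(V) = -8 + V
g(s, m) = -4 (g(s, m) = 1 - 5 = -4)
r = -44 (r = -4*11 = -44)
A(x) = 3 + 1/(-8 + 3*x) (A(x) = 3 + 1/((-8 + x) + (x + x)) = 3 + 1/((-8 + x) + 2*x) = 3 + 1/(-8 + 3*x))
h(-255)/A(r) = -15*(-8 + 3*(-44))/(-23 + 9*(-44)) = -15*(-8 - 132)/(-23 - 396) = -15/(-419/(-140)) = -15/((-1/140*(-419))) = -15/419/140 = -15*140/419 = -2100/419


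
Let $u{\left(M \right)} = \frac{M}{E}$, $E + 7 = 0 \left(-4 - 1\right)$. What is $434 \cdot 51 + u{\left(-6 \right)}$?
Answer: $\frac{154944}{7} \approx 22135.0$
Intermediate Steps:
$E = -7$ ($E = -7 + 0 \left(-4 - 1\right) = -7 + 0 \left(-5\right) = -7 + 0 = -7$)
$u{\left(M \right)} = - \frac{M}{7}$ ($u{\left(M \right)} = \frac{M}{-7} = M \left(- \frac{1}{7}\right) = - \frac{M}{7}$)
$434 \cdot 51 + u{\left(-6 \right)} = 434 \cdot 51 - - \frac{6}{7} = 22134 + \frac{6}{7} = \frac{154944}{7}$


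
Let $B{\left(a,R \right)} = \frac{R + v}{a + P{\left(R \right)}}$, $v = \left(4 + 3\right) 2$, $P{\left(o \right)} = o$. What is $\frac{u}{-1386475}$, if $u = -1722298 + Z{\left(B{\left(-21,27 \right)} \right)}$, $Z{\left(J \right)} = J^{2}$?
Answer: $\frac{62001047}{49913100} \approx 1.2422$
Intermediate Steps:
$v = 14$ ($v = 7 \cdot 2 = 14$)
$B{\left(a,R \right)} = \frac{14 + R}{R + a}$ ($B{\left(a,R \right)} = \frac{R + 14}{a + R} = \frac{14 + R}{R + a}$)
$u = - \frac{62001047}{36}$ ($u = -1722298 + \left(\frac{14 + 27}{27 - 21}\right)^{2} = -1722298 + \left(\frac{1}{6} \cdot 41\right)^{2} = -1722298 + \left(\frac{41}{6}\right)^{2} = -1722298 + \frac{1681}{36} = - \frac{62001047}{36} \approx -1.7223 \cdot 10^{6}$)
$\frac{u}{-1386475} = - \frac{62001047}{36 \left(-1386475\right)} = \left(- \frac{62001047}{36}\right) \left(- \frac{1}{1386475}\right) = \frac{62001047}{49913100}$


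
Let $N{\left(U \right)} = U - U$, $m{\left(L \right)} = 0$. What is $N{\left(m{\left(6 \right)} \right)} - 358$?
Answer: $-358$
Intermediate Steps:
$N{\left(U \right)} = 0$
$N{\left(m{\left(6 \right)} \right)} - 358 = 0 - 358 = -358$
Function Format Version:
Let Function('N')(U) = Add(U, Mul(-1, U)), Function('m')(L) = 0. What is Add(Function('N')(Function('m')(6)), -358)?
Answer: -358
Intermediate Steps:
Function('N')(U) = 0
Add(Function('N')(Function('m')(6)), -358) = Add(0, -358) = -358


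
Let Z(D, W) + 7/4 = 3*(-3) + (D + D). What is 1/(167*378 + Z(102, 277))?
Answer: 4/253277 ≈ 1.5793e-5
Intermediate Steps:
Z(D, W) = -43/4 + 2*D (Z(D, W) = -7/4 + (3*(-3) + (D + D)) = -7/4 + (-9 + 2*D) = -43/4 + 2*D)
1/(167*378 + Z(102, 277)) = 1/(167*378 + (-43/4 + 2*102)) = 1/(63126 + (-43/4 + 204)) = 1/(63126 + 773/4) = 1/(253277/4) = 4/253277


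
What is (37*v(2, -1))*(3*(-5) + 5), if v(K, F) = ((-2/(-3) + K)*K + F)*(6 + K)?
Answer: -38480/3 ≈ -12827.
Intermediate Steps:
v(K, F) = (6 + K)*(F + K*(⅔ + K)) (v(K, F) = ((-2*(-⅓) + K)*K + F)*(6 + K) = ((⅔ + K)*K + F)*(6 + K) = (K*(⅔ + K) + F)*(6 + K) = (F + K*(⅔ + K))*(6 + K) = (6 + K)*(F + K*(⅔ + K)))
(37*v(2, -1))*(3*(-5) + 5) = (37*(2³ + 4*2 + 6*(-1) + (20/3)*2² - 1*2))*(3*(-5) + 5) = (37*(8 + 8 - 6 + (20/3)*4 - 2))*(-15 + 5) = (37*(8 + 8 - 6 + 80/3 - 2))*(-10) = (37*(104/3))*(-10) = (3848/3)*(-10) = -38480/3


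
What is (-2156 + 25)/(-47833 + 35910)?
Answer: 2131/11923 ≈ 0.17873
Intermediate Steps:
(-2156 + 25)/(-47833 + 35910) = -2131/(-11923) = -2131*(-1/11923) = 2131/11923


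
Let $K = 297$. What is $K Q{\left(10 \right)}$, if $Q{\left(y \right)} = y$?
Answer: $2970$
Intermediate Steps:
$K Q{\left(10 \right)} = 297 \cdot 10 = 2970$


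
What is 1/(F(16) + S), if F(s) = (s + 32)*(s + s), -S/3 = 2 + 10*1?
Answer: 1/1500 ≈ 0.00066667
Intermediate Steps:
S = -36 (S = -3*(2 + 10*1) = -3*(2 + 10) = -3*12 = -36)
F(s) = 2*s*(32 + s) (F(s) = (32 + s)*(2*s) = 2*s*(32 + s))
1/(F(16) + S) = 1/(2*16*(32 + 16) - 36) = 1/(2*16*48 - 36) = 1/(1536 - 36) = 1/1500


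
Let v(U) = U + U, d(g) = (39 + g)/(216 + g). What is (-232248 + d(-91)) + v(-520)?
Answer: -29161052/125 ≈ -2.3329e+5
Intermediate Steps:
d(g) = (39 + g)/(216 + g)
v(U) = 2*U
(-232248 + d(-91)) + v(-520) = (-232248 + (39 - 91)/(216 - 91)) + 2*(-520) = (-232248 - 52/125) - 1040 = -29031052/125 - 1040 = -29161052/125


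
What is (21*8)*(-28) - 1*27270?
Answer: -31974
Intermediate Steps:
(21*8)*(-28) - 1*27270 = 168*(-28) - 27270 = -4704 - 27270 = -31974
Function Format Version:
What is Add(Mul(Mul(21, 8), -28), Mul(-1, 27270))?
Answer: -31974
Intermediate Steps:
Add(Mul(Mul(21, 8), -28), Mul(-1, 27270)) = Add(Mul(168, -28), -27270) = Add(-4704, -27270) = -31974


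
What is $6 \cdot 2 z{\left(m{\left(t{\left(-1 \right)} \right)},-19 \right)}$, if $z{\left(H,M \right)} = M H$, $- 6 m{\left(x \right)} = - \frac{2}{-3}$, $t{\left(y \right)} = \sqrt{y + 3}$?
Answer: $\frac{76}{3} \approx 25.333$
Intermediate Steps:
$t{\left(y \right)} = \sqrt{3 + y}$
$m{\left(x \right)} = - \frac{1}{9}$ ($m{\left(x \right)} = - \frac{\left(-2\right) \frac{1}{-3}}{6} = - \frac{\left(-2\right) \left(- \frac{1}{3}\right)}{6} = \left(- \frac{1}{6}\right) \frac{2}{3} = - \frac{1}{9}$)
$z{\left(H,M \right)} = H M$
$6 \cdot 2 z{\left(m{\left(t{\left(-1 \right)} \right)},-19 \right)} = 6 \cdot 2 \left(\left(- \frac{1}{9}\right) \left(-19\right)\right) = 12 \cdot \frac{19}{9} = \frac{76}{3}$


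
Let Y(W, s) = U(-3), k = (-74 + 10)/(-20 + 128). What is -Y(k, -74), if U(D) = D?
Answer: 3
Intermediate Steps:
k = -16/27 (k = -64/108 = -64*1/108 = -16/27 ≈ -0.59259)
Y(W, s) = -3
-Y(k, -74) = -1*(-3) = 3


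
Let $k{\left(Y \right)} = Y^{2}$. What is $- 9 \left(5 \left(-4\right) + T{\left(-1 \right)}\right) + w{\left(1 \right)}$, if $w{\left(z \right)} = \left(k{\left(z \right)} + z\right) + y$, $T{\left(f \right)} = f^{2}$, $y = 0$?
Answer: $173$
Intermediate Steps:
$w{\left(z \right)} = z + z^{2}$ ($w{\left(z \right)} = \left(z^{2} + z\right) + 0 = \left(z + z^{2}\right) + 0 = z + z^{2}$)
$- 9 \left(5 \left(-4\right) + T{\left(-1 \right)}\right) + w{\left(1 \right)} = - 9 \left(5 \left(-4\right) + \left(-1\right)^{2}\right) + 1 \left(1 + 1\right) = - 9 \left(-20 + 1\right) + 1 \cdot 2 = \left(-9\right) \left(-19\right) + 2 = 171 + 2 = 173$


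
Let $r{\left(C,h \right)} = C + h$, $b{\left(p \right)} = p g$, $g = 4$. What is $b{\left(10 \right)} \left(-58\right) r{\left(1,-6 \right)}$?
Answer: $11600$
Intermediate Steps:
$b{\left(p \right)} = 4 p$ ($b{\left(p \right)} = p 4 = 4 p$)
$b{\left(10 \right)} \left(-58\right) r{\left(1,-6 \right)} = 4 \cdot 10 \left(-58\right) \left(1 - 6\right) = 40 \left(-58\right) \left(-5\right) = \left(-2320\right) \left(-5\right) = 11600$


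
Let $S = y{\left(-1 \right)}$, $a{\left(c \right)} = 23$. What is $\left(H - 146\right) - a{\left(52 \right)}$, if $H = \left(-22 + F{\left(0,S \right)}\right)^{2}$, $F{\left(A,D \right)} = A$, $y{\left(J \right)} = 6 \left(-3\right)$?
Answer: $315$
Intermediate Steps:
$y{\left(J \right)} = -18$
$S = -18$
$H = 484$ ($H = \left(-22 + 0\right)^{2} = \left(-22\right)^{2} = 484$)
$\left(H - 146\right) - a{\left(52 \right)} = \left(484 - 146\right) - 23 = 338 - 23 = 315$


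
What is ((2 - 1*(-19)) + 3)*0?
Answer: 0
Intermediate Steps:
((2 - 1*(-19)) + 3)*0 = ((2 + 19) + 3)*0 = (21 + 3)*0 = 24*0 = 0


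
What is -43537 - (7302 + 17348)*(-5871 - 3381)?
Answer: 228018263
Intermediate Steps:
-43537 - (7302 + 17348)*(-5871 - 3381) = -43537 - 24650*(-9252) = -43537 - 1*(-228061800) = -43537 + 228061800 = 228018263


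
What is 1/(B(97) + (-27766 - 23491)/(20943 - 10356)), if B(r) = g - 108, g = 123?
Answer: 10587/107548 ≈ 0.098440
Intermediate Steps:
B(r) = 15 (B(r) = 123 - 108 = 15)
1/(B(97) + (-27766 - 23491)/(20943 - 10356)) = 1/(15 + (-27766 - 23491)/(20943 - 10356)) = 1/(15 - 51257/10587) = 1/(107548/10587) = 10587/107548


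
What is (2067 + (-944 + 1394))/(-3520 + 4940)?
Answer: 2517/1420 ≈ 1.7725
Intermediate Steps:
(2067 + (-944 + 1394))/(-3520 + 4940) = (2067 + 450)/1420 = 2517*(1/1420) = 2517/1420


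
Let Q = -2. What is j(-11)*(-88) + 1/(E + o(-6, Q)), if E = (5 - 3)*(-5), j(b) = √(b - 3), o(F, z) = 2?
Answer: -⅛ - 88*I*√14 ≈ -0.125 - 329.27*I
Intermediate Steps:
j(b) = √(-3 + b)
E = -10 (E = 2*(-5) = -10)
j(-11)*(-88) + 1/(E + o(-6, Q)) = √(-3 - 11)*(-88) + 1/(-10 + 2) = √(-14)*(-88) + 1/(-8) = (I*√14)*(-88) - ⅛ = -88*I*√14 - ⅛ = -⅛ - 88*I*√14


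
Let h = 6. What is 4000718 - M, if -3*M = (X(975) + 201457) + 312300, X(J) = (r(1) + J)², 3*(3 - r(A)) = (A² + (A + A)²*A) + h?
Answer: 121187128/27 ≈ 4.4884e+6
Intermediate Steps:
r(A) = 1 - 4*A³/3 - A²/3 (r(A) = 3 - ((A² + (A + A)²*A) + 6)/3 = 3 - ((A² + (2*A)²*A) + 6)/3 = 3 - ((A² + (4*A²)*A) + 6)/3 = 3 - ((A² + 4*A³) + 6)/3 = 3 - (6 + A² + 4*A³)/3 = 3 + (-2 - 4*A³/3 - A²/3) = 1 - 4*A³/3 - A²/3)
X(J) = (-⅔ + J)² (X(J) = ((1 - 4/3*1³ - ⅓*1²) + J)² = ((1 - 4/3*1 - ⅓*1) + J)² = ((1 - 4/3 - ⅓) + J)² = (-⅔ + J)²)
M = -13167742/27 (M = -(((-2 + 3*975)²/9 + 201457) + 312300)/3 = -(((-2 + 2925)²/9 + 201457) + 312300)/3 = -(((⅑)*2923² + 201457) + 312300)/3 = -(((⅑)*8543929 + 201457) + 312300)/3 = -((8543929/9 + 201457) + 312300)/3 = -(10357042/9 + 312300)/3 = -⅓*13167742/9 = -13167742/27 ≈ -4.8769e+5)
4000718 - M = 4000718 - 1*(-13167742/27) = 4000718 + 13167742/27 = 121187128/27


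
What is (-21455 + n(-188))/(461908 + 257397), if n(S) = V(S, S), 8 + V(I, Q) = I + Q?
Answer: -21839/719305 ≈ -0.030361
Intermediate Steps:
V(I, Q) = -8 + I + Q (V(I, Q) = -8 + (I + Q) = -8 + I + Q)
n(S) = -8 + 2*S (n(S) = -8 + S + S = -8 + 2*S)
(-21455 + n(-188))/(461908 + 257397) = (-21455 + (-8 + 2*(-188)))/(461908 + 257397) = (-21455 + (-8 - 376))/719305 = (-21455 - 384)*(1/719305) = -21839*1/719305 = -21839/719305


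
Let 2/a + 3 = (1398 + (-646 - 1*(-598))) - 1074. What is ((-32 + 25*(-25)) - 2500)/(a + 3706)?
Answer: -861861/1011740 ≈ -0.85186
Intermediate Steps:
a = 2/273 (a = 2/(-3 + ((1398 + (-646 - 1*(-598))) - 1074)) = 2/(-3 + ((1398 + (-646 + 598)) - 1074)) = 2/(-3 + ((1398 - 48) - 1074)) = 2/(-3 + (1350 - 1074)) = 2/(-3 + 276) = 2/273 ≈ 0.0073260)
((-32 + 25*(-25)) - 2500)/(a + 3706) = ((-32 + 25*(-25)) - 2500)/(2/273 + 3706) = ((-32 - 625) - 2500)/(1011740/273) = (-657 - 2500)*(273/1011740) = -3157*273/1011740 = -861861/1011740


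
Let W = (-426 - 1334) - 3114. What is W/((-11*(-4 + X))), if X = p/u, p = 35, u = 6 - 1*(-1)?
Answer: 4874/11 ≈ 443.09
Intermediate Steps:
u = 7 (u = 6 + 1 = 7)
X = 5 (X = 35/7 = 35*(1/7) = 5)
W = -4874 (W = -1760 - 3114 = -4874)
W/((-11*(-4 + X))) = -4874*(-1/(11*(-4 + 5))) = -4874/((-11*1)) = -4874/(-11) = -4874*(-1/11) = 4874/11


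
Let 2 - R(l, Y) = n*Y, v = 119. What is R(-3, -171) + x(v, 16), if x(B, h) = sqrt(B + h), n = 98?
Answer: 16760 + 3*sqrt(15) ≈ 16772.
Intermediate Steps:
R(l, Y) = 2 - 98*Y
R(-3, -171) + x(v, 16) = (2 - 98*(-171)) + sqrt(119 + 16) = (2 + 16758) + sqrt(135) = 16760 + 3*sqrt(15)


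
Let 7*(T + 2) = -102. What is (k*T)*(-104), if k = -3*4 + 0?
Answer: -144768/7 ≈ -20681.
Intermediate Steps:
k = -12 (k = -12 + 0 = -12)
T = -116/7 (T = -2 + (⅐)*(-102) = -2 - 102/7 = -116/7 ≈ -16.571)
(k*T)*(-104) = -12*(-116/7)*(-104) = (1392/7)*(-104) = -144768/7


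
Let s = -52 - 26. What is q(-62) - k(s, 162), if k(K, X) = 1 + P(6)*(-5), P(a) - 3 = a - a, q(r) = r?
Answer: -48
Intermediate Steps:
s = -78
P(a) = 3 (P(a) = 3 + (a - a) = 3 + 0 = 3)
k(K, X) = -14 (k(K, X) = 1 + 3*(-5) = 1 - 15 = -14)
q(-62) - k(s, 162) = -62 - 1*(-14) = -62 + 14 = -48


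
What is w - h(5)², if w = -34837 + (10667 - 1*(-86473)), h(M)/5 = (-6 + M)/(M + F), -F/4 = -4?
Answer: 27475598/441 ≈ 62303.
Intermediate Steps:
F = 16 (F = -4*(-4) = 16)
h(M) = 5*(-6 + M)/(16 + M) (h(M) = 5*((-6 + M)/(M + 16)) = 5*((-6 + M)/(16 + M)) = 5*(-6 + M)/(16 + M))
w = 62303 (w = -34837 + (10667 + 86473) = -34837 + 97140 = 62303)
w - h(5)² = 62303 - (5*(-6 + 5)/(16 + 5))² = 62303 - (5*(-1)/21)² = 62303 - (5*(1/21)*(-1))² = 62303 - (-5/21)² = 62303 - 1*25/441 = 62303 - 25/441 = 27475598/441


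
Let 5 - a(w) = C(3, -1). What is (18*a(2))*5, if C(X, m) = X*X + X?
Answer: -630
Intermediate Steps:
C(X, m) = X + X**2 (C(X, m) = X**2 + X = X + X**2)
a(w) = -7 (a(w) = 5 - 3*(1 + 3) = 5 - 3*4 = 5 - 1*12 = 5 - 12 = -7)
(18*a(2))*5 = (18*(-7))*5 = -126*5 = -630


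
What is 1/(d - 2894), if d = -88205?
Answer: -1/91099 ≈ -1.0977e-5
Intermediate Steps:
1/(d - 2894) = 1/(-88205 - 2894) = 1/(-91099) = -1/91099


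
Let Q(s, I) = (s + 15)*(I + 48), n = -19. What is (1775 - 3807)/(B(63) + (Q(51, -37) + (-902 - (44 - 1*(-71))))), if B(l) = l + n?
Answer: 2032/247 ≈ 8.2267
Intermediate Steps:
B(l) = -19 + l (B(l) = l - 19 = -19 + l)
Q(s, I) = (15 + s)*(48 + I)
(1775 - 3807)/(B(63) + (Q(51, -37) + (-902 - (44 - 1*(-71))))) = (1775 - 3807)/((-19 + 63) + ((720 + 15*(-37) + 48*51 - 37*51) + (-902 - (44 - 1*(-71))))) = -2032/(44 + ((720 - 555 + 2448 - 1887) + (-902 - (44 + 71)))) = -2032/(44 + (726 + (-902 - 1*115))) = -2032/(44 + (726 + (-902 - 115))) = -2032/(44 + (726 - 1017)) = -2032/(44 - 291) = -2032/(-247) = -2032*(-1/247) = 2032/247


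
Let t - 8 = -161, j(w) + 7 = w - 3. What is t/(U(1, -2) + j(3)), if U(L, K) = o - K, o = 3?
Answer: 153/2 ≈ 76.500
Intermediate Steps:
j(w) = -10 + w (j(w) = -7 + (w - 3) = -7 + (-3 + w) = -10 + w)
U(L, K) = 3 - K
t = -153 (t = 8 - 161 = -153)
t/(U(1, -2) + j(3)) = -153/((3 - 1*(-2)) + (-10 + 3)) = -153/((3 + 2) - 7) = -153/(5 - 7) = -153/(-2) = -153*(-½) = 153/2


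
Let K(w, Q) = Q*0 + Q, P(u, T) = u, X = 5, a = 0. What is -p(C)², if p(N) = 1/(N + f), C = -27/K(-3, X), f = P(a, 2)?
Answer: -25/729 ≈ -0.034294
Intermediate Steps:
K(w, Q) = Q (K(w, Q) = 0 + Q = Q)
f = 0
C = -27/5 ≈ -5.4000
p(N) = 1/N (p(N) = 1/(N + 0) = 1/N)
-p(C)² = -(1/(-27/5))² = -(-5/27)² = -1*25/729 = -25/729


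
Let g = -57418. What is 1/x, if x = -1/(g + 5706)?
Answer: 51712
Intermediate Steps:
x = 1/51712 (x = -1/(-57418 + 5706) = -1/(-51712) = -1*(-1/51712) = 1/51712 ≈ 1.9338e-5)
1/x = 1/(1/51712) = 51712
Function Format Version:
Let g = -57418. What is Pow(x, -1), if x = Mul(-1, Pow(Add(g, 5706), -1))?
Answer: 51712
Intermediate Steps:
x = Rational(1, 51712) (x = Mul(-1, Pow(Add(-57418, 5706), -1)) = Mul(-1, Pow(-51712, -1)) = Mul(-1, Rational(-1, 51712)) = Rational(1, 51712) ≈ 1.9338e-5)
Pow(x, -1) = Pow(Rational(1, 51712), -1) = 51712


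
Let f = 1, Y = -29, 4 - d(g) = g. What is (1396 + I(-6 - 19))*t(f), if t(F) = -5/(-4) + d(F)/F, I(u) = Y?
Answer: 23239/4 ≈ 5809.8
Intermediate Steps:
d(g) = 4 - g
I(u) = -29
t(F) = 5/4 + (4 - F)/F (t(F) = -5/(-4) + (4 - F)/F = -5*(-¼) + (4 - F)/F = 5/4 + (4 - F)/F)
(1396 + I(-6 - 19))*t(f) = (1396 - 29)*((¼)*(16 + 1)/1) = 1367*((¼)*1*17) = 1367*(17/4) = 23239/4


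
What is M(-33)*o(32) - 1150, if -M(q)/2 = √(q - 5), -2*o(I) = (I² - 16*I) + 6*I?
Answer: -1150 + 704*I*√38 ≈ -1150.0 + 4339.8*I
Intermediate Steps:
o(I) = 5*I - I²/2 (o(I) = -((I² - 16*I) + 6*I)/2 = -(I² - 10*I)/2 = 5*I - I²/2)
M(q) = -2*√(-5 + q) (M(q) = -2*√(q - 5) = -2*√(-5 + q))
M(-33)*o(32) - 1150 = (-2*√(-5 - 33))*((½)*32*(10 - 1*32)) - 1150 = (-2*I*√38)*((½)*32*(10 - 32)) - 1150 = (-2*I*√38)*((½)*32*(-22)) - 1150 = -2*I*√38*(-352) - 1150 = 704*I*√38 - 1150 = -1150 + 704*I*√38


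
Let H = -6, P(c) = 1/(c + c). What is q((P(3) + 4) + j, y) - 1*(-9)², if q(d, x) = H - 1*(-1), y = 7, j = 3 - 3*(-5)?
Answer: -86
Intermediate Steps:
P(c) = 1/(2*c)
j = 18 (j = 3 + 15 = 18)
q(d, x) = -5 (q(d, x) = -6 - 1*(-1) = -6 + 1 = -5)
q((P(3) + 4) + j, y) - 1*(-9)² = -5 - 1*(-9)² = -5 - 1*81 = -5 - 81 = -86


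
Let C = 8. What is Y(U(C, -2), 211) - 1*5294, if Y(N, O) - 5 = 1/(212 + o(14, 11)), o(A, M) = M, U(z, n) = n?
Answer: -1179446/223 ≈ -5289.0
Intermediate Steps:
Y(N, O) = 1116/223 (Y(N, O) = 5 + 1/(212 + 11) = 5 + 1/223 = 1116/223)
Y(U(C, -2), 211) - 1*5294 = 1116/223 - 1*5294 = 1116/223 - 5294 = -1179446/223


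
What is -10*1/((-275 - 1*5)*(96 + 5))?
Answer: 1/2828 ≈ 0.00035361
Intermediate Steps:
-10*1/((-275 - 1*5)*(96 + 5)) = -10*1/(101*(-275 - 5)) = -10/((-280*101)) = -10/(-28280) = -10*(-1/28280) = 1/2828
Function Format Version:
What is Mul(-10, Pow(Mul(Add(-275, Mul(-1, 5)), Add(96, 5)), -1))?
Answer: Rational(1, 2828) ≈ 0.00035361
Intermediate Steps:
Mul(-10, Pow(Mul(Add(-275, Mul(-1, 5)), Add(96, 5)), -1)) = Mul(-10, Pow(Mul(Add(-275, -5), 101), -1)) = Mul(-10, Pow(Mul(-280, 101), -1)) = Mul(-10, Pow(-28280, -1)) = Mul(-10, Rational(-1, 28280)) = Rational(1, 2828)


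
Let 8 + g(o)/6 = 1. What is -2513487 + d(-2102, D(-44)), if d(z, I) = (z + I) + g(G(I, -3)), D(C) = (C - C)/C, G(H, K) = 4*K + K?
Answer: -2515631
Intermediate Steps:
G(H, K) = 5*K
D(C) = 0 (D(C) = 0/C = 0)
g(o) = -42 (g(o) = -48 + 6*1 = -48 + 6 = -42)
d(z, I) = -42 + I + z (d(z, I) = (z + I) - 42 = (I + z) - 42 = -42 + I + z)
-2513487 + d(-2102, D(-44)) = -2513487 + (-42 + 0 - 2102) = -2513487 - 2144 = -2515631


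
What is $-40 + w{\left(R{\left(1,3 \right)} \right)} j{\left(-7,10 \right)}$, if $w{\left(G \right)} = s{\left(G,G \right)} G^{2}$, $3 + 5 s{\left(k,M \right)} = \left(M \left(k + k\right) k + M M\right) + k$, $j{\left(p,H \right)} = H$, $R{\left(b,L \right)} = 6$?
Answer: $33872$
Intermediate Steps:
$s{\left(k,M \right)} = - \frac{3}{5} + \frac{k}{5} + \frac{M^{2}}{5} + \frac{2 M k^{2}}{5}$ ($s{\left(k,M \right)} = - \frac{3}{5} + \frac{\left(M \left(k + k\right) k + M M\right) + k}{5} = - \frac{3}{5} + \frac{\left(M 2 k k + M^{2}\right) + k}{5} = - \frac{3}{5} + \frac{\left(2 M k k + M^{2}\right) + k}{5} = - \frac{3}{5} + \frac{\left(2 M k^{2} + M^{2}\right) + k}{5} = - \frac{3}{5} + \frac{\left(M^{2} + 2 M k^{2}\right) + k}{5} = - \frac{3}{5} + \frac{k + M^{2} + 2 M k^{2}}{5} = - \frac{3}{5} + \left(\frac{k}{5} + \frac{M^{2}}{5} + \frac{2 M k^{2}}{5}\right) = - \frac{3}{5} + \frac{k}{5} + \frac{M^{2}}{5} + \frac{2 M k^{2}}{5}$)
$w{\left(G \right)} = G^{2} \left(- \frac{3}{5} + \frac{G}{5} + \frac{G^{2}}{5} + \frac{2 G^{3}}{5}\right)$ ($w{\left(G \right)} = \left(- \frac{3}{5} + \frac{G}{5} + \frac{G^{2}}{5} + \frac{2 G G^{2}}{5}\right) G^{2} = \left(- \frac{3}{5} + \frac{G}{5} + \frac{G^{2}}{5} + \frac{2 G^{3}}{5}\right) G^{2} = G^{2} \left(- \frac{3}{5} + \frac{G}{5} + \frac{G^{2}}{5} + \frac{2 G^{3}}{5}\right)$)
$-40 + w{\left(R{\left(1,3 \right)} \right)} j{\left(-7,10 \right)} = -40 + \frac{6^{2} \left(-3 + 6 + 6^{2} + 2 \cdot 6^{3}\right)}{5} \cdot 10 = -40 + \frac{1}{5} \cdot 36 \left(-3 + 6 + 36 + 2 \cdot 216\right) 10 = -40 + \frac{1}{5} \cdot 36 \left(-3 + 6 + 36 + 432\right) 10 = -40 + \frac{1}{5} \cdot 36 \cdot 471 \cdot 10 = -40 + \frac{16956}{5} \cdot 10 = -40 + 33912 = 33872$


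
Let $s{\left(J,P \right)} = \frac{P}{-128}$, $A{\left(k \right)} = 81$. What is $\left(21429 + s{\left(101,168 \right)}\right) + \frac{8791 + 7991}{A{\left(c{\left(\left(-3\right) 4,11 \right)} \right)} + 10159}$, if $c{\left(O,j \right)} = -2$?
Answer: $\frac{109718151}{5120} \approx 21429.0$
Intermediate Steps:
$s{\left(J,P \right)} = - \frac{P}{128}$ ($s{\left(J,P \right)} = P \left(- \frac{1}{128}\right) = - \frac{P}{128}$)
$\left(21429 + s{\left(101,168 \right)}\right) + \frac{8791 + 7991}{A{\left(c{\left(\left(-3\right) 4,11 \right)} \right)} + 10159} = \left(21429 - \frac{21}{16}\right) + \frac{8791 + 7991}{81 + 10159} = \left(21429 - \frac{21}{16}\right) + \frac{16782}{10240} = \frac{342843}{16} + 16782 \cdot \frac{1}{10240} = \frac{342843}{16} + \frac{8391}{5120} = \frac{109718151}{5120}$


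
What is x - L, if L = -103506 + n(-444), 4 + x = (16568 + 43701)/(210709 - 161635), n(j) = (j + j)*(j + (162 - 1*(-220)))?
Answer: 2377499273/49074 ≈ 48447.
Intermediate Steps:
n(j) = 2*j*(382 + j) (n(j) = (2*j)*(j + (162 + 220)) = (2*j)*(j + 382) = (2*j)*(382 + j) = 2*j*(382 + j))
x = -136027/49074 (x = -4 + (16568 + 43701)/(210709 - 161635) = -4 + 60269/49074 = -136027/49074 ≈ -2.7719)
L = -48450 (L = -103506 + 2*(-444)*(382 - 444) = -103506 + 2*(-444)*(-62) = -103506 + 55056 = -48450)
x - L = -136027/49074 - 1*(-48450) = -136027/49074 + 48450 = 2377499273/49074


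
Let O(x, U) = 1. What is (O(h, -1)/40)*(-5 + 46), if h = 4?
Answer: 41/40 ≈ 1.0250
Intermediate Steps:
(O(h, -1)/40)*(-5 + 46) = (1/40)*(-5 + 46) = (1*(1/40))*41 = (1/40)*41 = 41/40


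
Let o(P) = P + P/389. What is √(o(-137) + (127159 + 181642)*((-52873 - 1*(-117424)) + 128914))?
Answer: √9040247225964995/389 ≈ 2.4442e+5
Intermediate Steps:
o(P) = 390*P/389 (o(P) = P + P*(1/389) = P + P/389 = 390*P/389)
√(o(-137) + (127159 + 181642)*((-52873 - 1*(-117424)) + 128914)) = √((390/389)*(-137) + (127159 + 181642)*((-52873 - 1*(-117424)) + 128914)) = √(-53430/389 + 308801*((-52873 + 117424) + 128914)) = √(-53430/389 + 308801*(64551 + 128914)) = √(-53430/389 + 308801*193465) = √(-53430/389 + 59742185465) = √(23239710092455/389) = √9040247225964995/389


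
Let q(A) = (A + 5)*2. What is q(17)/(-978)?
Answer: -22/489 ≈ -0.044990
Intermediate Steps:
q(A) = 10 + 2*A (q(A) = (5 + A)*2 = 10 + 2*A)
q(17)/(-978) = (10 + 2*17)/(-978) = (10 + 34)*(-1/978) = 44*(-1/978) = -22/489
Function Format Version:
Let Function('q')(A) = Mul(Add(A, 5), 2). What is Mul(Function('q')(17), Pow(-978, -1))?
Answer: Rational(-22, 489) ≈ -0.044990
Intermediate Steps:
Function('q')(A) = Add(10, Mul(2, A)) (Function('q')(A) = Mul(Add(5, A), 2) = Add(10, Mul(2, A)))
Mul(Function('q')(17), Pow(-978, -1)) = Mul(Add(10, Mul(2, 17)), Pow(-978, -1)) = Mul(Add(10, 34), Rational(-1, 978)) = Mul(44, Rational(-1, 978)) = Rational(-22, 489)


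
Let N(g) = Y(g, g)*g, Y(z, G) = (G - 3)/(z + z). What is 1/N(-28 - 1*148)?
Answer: -2/179 ≈ -0.011173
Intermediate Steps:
Y(z, G) = (-3 + G)/(2*z) (Y(z, G) = (-3 + G)/((2*z)) = (-3 + G)*(1/(2*z)) = (-3 + G)/(2*z))
N(g) = -3/2 + g/2 (N(g) = ((-3 + g)/(2*g))*g = -3/2 + g/2)
1/N(-28 - 1*148) = 1/(-3/2 + (-28 - 1*148)/2) = 1/(-3/2 + (-28 - 148)/2) = 1/(-3/2 + (1/2)*(-176)) = 1/(-3/2 - 88) = 1/(-179/2) = -2/179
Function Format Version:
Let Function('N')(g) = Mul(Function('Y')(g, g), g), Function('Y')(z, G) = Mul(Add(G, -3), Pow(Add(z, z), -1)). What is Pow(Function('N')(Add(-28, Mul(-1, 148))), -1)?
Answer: Rational(-2, 179) ≈ -0.011173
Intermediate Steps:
Function('Y')(z, G) = Mul(Rational(1, 2), Pow(z, -1), Add(-3, G)) (Function('Y')(z, G) = Mul(Add(-3, G), Pow(Mul(2, z), -1)) = Mul(Add(-3, G), Mul(Rational(1, 2), Pow(z, -1))) = Mul(Rational(1, 2), Pow(z, -1), Add(-3, G)))
Function('N')(g) = Add(Rational(-3, 2), Mul(Rational(1, 2), g)) (Function('N')(g) = Mul(Mul(Rational(1, 2), Pow(g, -1), Add(-3, g)), g) = Add(Rational(-3, 2), Mul(Rational(1, 2), g)))
Pow(Function('N')(Add(-28, Mul(-1, 148))), -1) = Pow(Add(Rational(-3, 2), Mul(Rational(1, 2), Add(-28, Mul(-1, 148)))), -1) = Pow(Add(Rational(-3, 2), Mul(Rational(1, 2), Add(-28, -148))), -1) = Pow(Add(Rational(-3, 2), Mul(Rational(1, 2), -176)), -1) = Pow(Add(Rational(-3, 2), -88), -1) = Pow(Rational(-179, 2), -1) = Rational(-2, 179)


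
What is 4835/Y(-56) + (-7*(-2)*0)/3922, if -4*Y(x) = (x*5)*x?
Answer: -967/784 ≈ -1.2334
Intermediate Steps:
Y(x) = -5*x²/4 (Y(x) = -x*5*x/4 = -5*x*x/4 = -5*x²/4)
4835/Y(-56) + (-7*(-2)*0)/3922 = 4835/((-5/4*(-56)²)) + (-7*(-2)*0)/3922 = 4835/((-5/4*3136)) + (14*0)*(1/3922) = 4835/(-3920) + 0*(1/3922) = 4835*(-1/3920) + 0 = -967/784 + 0 = -967/784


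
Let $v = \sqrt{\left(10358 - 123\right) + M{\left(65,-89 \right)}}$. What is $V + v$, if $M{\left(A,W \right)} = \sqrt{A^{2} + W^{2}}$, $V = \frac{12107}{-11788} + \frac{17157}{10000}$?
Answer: $\frac{20294179}{29470000} + \sqrt{10235 + \sqrt{12146}} \approx 102.4$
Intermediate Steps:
$V = \frac{20294179}{29470000}$ ($V = 12107 \left(- \frac{1}{11788}\right) + 17157 \cdot \frac{1}{10000} = - \frac{12107}{11788} + \frac{17157}{10000} = \frac{20294179}{29470000} \approx 0.68864$)
$v = \sqrt{10235 + \sqrt{12146}}$ ($v = \sqrt{\left(10358 - 123\right) + \sqrt{65^{2} + \left(-89\right)^{2}}} = \sqrt{10235 + \sqrt{4225 + 7921}} = \sqrt{10235 + \sqrt{12146}} \approx 101.71$)
$V + v = \frac{20294179}{29470000} + \sqrt{10235 + \sqrt{12146}}$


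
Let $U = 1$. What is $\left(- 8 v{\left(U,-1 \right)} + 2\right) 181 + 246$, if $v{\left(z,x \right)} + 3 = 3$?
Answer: $608$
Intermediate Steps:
$v{\left(z,x \right)} = 0$ ($v{\left(z,x \right)} = -3 + 3 = 0$)
$\left(- 8 v{\left(U,-1 \right)} + 2\right) 181 + 246 = \left(\left(-8\right) 0 + 2\right) 181 + 246 = \left(0 + 2\right) 181 + 246 = 2 \cdot 181 + 246 = 362 + 246 = 608$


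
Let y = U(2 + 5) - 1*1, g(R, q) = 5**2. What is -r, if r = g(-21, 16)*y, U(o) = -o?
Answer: 200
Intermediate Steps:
g(R, q) = 25
y = -8 (y = -(2 + 5) - 1*1 = -1*7 - 1 = -7 - 1 = -8)
r = -200 (r = 25*(-8) = -200)
-r = -1*(-200) = 200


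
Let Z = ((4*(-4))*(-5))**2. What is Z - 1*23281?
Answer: -16881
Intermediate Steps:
Z = 6400 (Z = (-16*(-5))**2 = 80**2 = 6400)
Z - 1*23281 = 6400 - 1*23281 = 6400 - 23281 = -16881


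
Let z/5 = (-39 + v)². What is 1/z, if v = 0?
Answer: 1/7605 ≈ 0.00013149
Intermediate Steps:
z = 7605 (z = 5*(-39 + 0)² = 5*(-39)² = 5*1521 = 7605)
1/z = 1/7605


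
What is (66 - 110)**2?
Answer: 1936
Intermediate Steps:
(66 - 110)**2 = (-44)**2 = 1936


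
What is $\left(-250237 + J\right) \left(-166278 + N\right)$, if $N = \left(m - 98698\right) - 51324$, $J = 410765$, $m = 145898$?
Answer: $-27354292256$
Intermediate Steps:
$N = -4124$ ($N = \left(145898 - 98698\right) - 51324 = 47200 - 51324 = -4124$)
$\left(-250237 + J\right) \left(-166278 + N\right) = \left(-250237 + 410765\right) \left(-166278 - 4124\right) = 160528 \left(-170402\right) = -27354292256$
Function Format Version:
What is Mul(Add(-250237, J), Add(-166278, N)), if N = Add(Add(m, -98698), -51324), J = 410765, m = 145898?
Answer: -27354292256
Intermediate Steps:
N = -4124 (N = Add(Add(145898, -98698), -51324) = Add(47200, -51324) = -4124)
Mul(Add(-250237, J), Add(-166278, N)) = Mul(Add(-250237, 410765), Add(-166278, -4124)) = Mul(160528, -170402) = -27354292256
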